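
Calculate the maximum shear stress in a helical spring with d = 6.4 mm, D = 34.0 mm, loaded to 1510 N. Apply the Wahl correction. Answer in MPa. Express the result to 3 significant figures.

Spring index C = D/d = 34.0/6.4 = 5.3125
K_W = (4C−1)/(4C−4) + 0.615/C = 20.250/17.250 + 0.1158 = 1.2897
τ₀ = 8FD/(πd³) = 8·1510·34.0/(π·6.4³) = 410720/823.55 = 498.72 MPa
τ_max = K·τ₀ = 1.2897 × 498.72 = 643.19 MPa

643 MPa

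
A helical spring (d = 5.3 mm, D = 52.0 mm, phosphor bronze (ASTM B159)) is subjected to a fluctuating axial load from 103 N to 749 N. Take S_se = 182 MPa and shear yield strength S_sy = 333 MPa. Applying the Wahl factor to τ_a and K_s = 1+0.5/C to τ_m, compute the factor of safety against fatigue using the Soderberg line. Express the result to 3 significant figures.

0.332

C = D/d = 52.0/5.3 = 9.8113; K_W = (4C−1)/(4C−4)+0.615/C = 1.1478; K_s = 1+0.5/C = 1.0510
F_a = (F_max−F_min)/2 = 323 N; F_m = (F_max+F_min)/2 = 426 N
τ_a = K_W·8F_aD/(πd³) = 1.1478 × 287.29 = 329.75 MPa
τ_m = K_s·8F_mD/(πd³) = 1.0510 × 378.9 = 398.21 MPa
Soderberg: 1/n_f = τ_a/S_se + τ_m/S_sy = 329.75/182 + 398.21/333 = 1.81181 + 1.19583 = 3.0076
n_f = 1/3.0076 = 0.3325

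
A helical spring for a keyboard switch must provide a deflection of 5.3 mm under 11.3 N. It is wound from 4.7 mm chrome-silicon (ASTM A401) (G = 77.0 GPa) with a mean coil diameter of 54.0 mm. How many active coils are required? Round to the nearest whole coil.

Required rate k = F/δ = 11.3/5.3 = 2.1321 N/mm
N_a = Gd⁴/(8D³k) = (77.0×10³ × 4.7⁴)/(8 × 54.0³ × 2.1321)
    = 3.75735e+07 / 2.6858e+06 = 13.99 → 14 coils

14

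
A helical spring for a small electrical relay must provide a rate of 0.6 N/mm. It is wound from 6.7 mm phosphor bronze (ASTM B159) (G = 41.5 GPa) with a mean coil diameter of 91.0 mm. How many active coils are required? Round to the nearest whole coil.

N_a = Gd⁴/(8D³k) = (41.5×10³ × 6.7⁴)/(8 × 91.0³ × 0.6)
    = 8.36272e+07 / 3.61714e+06 = 23.12 → 23 coils

23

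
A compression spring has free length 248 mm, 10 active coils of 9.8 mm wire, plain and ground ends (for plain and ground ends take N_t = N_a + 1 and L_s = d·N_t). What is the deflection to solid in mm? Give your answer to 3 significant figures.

140 mm

N_t = 11; L_s = 9.8·11 = 107.8 mm
δ_solid = L₀ − L_s = 248 − 107.8 = 140.2 mm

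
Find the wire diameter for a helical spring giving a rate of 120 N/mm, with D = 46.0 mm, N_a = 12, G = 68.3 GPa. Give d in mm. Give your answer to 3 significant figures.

11.3 mm

d = (8D³N_a·k / G)^(1/4) = (8·46.0³·12·120 / (68.3×10³))^0.25
  = (16417)^0.25 = 11.3195 mm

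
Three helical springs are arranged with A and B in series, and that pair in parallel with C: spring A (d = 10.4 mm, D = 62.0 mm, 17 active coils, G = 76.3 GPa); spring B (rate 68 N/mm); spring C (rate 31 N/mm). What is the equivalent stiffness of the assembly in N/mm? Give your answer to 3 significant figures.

k_A = Gd⁴/(8D³N_a) = (76.3×10³)(10.4⁴)/(8·62.0³·17) = 27.539 N/mm
Springs A,B series: k_AB = 1/(1/27.539+1/68) = 19.601 N/mm; parallel with C: k_eq = 19.601+31 = 50.601 N/mm

50.6 N/mm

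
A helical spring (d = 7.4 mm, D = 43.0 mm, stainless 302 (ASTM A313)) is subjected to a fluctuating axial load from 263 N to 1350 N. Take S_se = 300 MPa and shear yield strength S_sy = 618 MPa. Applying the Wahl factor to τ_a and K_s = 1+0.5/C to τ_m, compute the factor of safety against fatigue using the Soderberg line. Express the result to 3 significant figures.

0.999

C = D/d = 43.0/7.4 = 5.8108; K_W = (4C−1)/(4C−4)+0.615/C = 1.2617; K_s = 1+0.5/C = 1.0860
F_a = (F_max−F_min)/2 = 543.5 N; F_m = (F_max+F_min)/2 = 806.5 N
τ_a = K_W·8F_aD/(πd³) = 1.2617 × 146.86 = 185.3 MPa
τ_m = K_s·8F_mD/(πd³) = 1.0860 × 217.93 = 236.68 MPa
Soderberg: 1/n_f = τ_a/S_se + τ_m/S_sy = 185.3/300 + 236.68/618 = 0.61768 + 0.38298 = 1.0007
n_f = 1/1.0007 = 0.9993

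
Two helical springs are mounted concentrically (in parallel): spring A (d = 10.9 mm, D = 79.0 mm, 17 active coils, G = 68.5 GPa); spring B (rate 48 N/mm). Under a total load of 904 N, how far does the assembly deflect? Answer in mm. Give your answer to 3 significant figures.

14.5 mm

k_A = Gd⁴/(8D³N_a) = (68.5×10³)(10.9⁴)/(8·79.0³·17) = 14.42 N/mm
Parallel: k_eq = 14.42 + 48 = 62.42 N/mm
δ = F/k_eq = 904/62.42 = 14.482 mm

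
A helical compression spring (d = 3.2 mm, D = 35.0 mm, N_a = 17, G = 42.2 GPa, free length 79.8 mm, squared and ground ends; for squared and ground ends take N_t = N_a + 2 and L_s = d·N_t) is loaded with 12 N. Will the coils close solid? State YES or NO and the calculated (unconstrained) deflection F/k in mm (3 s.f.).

NO, δ = 15.8 mm

k = Gd⁴/(8D³N_a) = (42.2×10³)(3.2⁴)/(8·35.0³·17) = 0.75887 N/mm
N_t = 19; L_s = 3.2·19 = 60.8 mm; δ_solid = L₀ − L_s = 79.8 − 60.8 = 19 mm
δ = F/k = 12/0.75887 = 15.813 mm
δ < δ_solid → spring does not go solid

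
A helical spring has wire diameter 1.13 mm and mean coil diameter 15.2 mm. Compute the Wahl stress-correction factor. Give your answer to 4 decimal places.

C = D/d = 15.2/1.13 = 13.4513
K_W = (4C−1)/(4C−4) + 0.615/C = 52.805/49.805 + 0.0457 = 1.1060

1.1060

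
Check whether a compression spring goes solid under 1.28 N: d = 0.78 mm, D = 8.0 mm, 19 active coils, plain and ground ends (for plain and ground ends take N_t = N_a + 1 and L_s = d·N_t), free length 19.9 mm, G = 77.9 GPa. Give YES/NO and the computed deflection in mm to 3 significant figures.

k = Gd⁴/(8D³N_a) = (77.9×10³)(0.78⁴)/(8·8.0³·19) = 0.37051 N/mm
N_t = 20; L_s = 0.78·20 = 15.6 mm; δ_solid = L₀ − L_s = 19.9 − 15.6 = 4.3 mm
δ = F/k = 1.28/0.37051 = 3.4547 mm
δ < δ_solid → spring does not go solid

NO, δ = 3.45 mm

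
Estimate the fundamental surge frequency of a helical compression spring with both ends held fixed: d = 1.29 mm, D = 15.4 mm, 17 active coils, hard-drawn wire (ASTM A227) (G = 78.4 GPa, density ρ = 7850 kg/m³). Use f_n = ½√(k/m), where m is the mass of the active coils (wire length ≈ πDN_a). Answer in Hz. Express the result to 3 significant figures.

114 Hz

k = Gd⁴/(8D³N_a) = (78.4×10³)(1.29⁴)/(8·15.4³·17) = 0.43709 N/mm = 437.09 N/m
Wire length L = πDN_a = π·15.4·17 = 822.47 mm
m = ρ·(πd²/4)·L = 7850 × 1.307×10⁻⁶ m² × 0.82247 m = 0.0084384 kg
f_n = ½√(k/m) = 0.5·√(437.09/0.0084384) = 0.5·√(51798) = 113.8 Hz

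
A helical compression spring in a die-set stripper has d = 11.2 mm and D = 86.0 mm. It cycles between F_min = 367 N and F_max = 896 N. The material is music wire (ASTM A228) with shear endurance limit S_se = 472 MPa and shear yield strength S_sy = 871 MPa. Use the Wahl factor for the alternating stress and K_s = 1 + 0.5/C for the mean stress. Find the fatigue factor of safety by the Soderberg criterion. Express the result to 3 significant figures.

C = D/d = 86.0/11.2 = 7.6786; K_W = (4C−1)/(4C−4)+0.615/C = 1.1924; K_s = 1+0.5/C = 1.0651
F_a = (F_max−F_min)/2 = 264.5 N; F_m = (F_max+F_min)/2 = 631.5 N
τ_a = K_W·8F_aD/(πd³) = 1.1924 × 41.23 = 49.162 MPa
τ_m = K_s·8F_mD/(πd³) = 1.0651 × 98.437 = 104.85 MPa
Soderberg: 1/n_f = τ_a/S_se + τ_m/S_sy = 49.162/472 + 104.85/871 = 0.10416 + 0.12038 = 0.22453
n_f = 1/0.22453 = 4.454

4.45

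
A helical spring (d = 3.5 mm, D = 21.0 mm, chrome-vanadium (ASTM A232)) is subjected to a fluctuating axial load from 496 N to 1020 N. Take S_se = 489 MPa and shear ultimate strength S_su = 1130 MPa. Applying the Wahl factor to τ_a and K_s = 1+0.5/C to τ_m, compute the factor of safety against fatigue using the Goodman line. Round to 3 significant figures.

C = D/d = 21.0/3.5 = 6.0000; K_W = (4C−1)/(4C−4)+0.615/C = 1.2525; K_s = 1+0.5/C = 1.0833
F_a = (F_max−F_min)/2 = 262 N; F_m = (F_max+F_min)/2 = 758 N
τ_a = K_W·8F_aD/(πd³) = 1.2525 × 326.78 = 409.29 MPa
τ_m = K_s·8F_mD/(πd³) = 1.0833 × 945.42 = 1024.2 MPa
Goodman: 1/n_f = τ_a/S_se + τ_m/S_su = 409.29/489 + 1024.2/1130 = 0.83700 + 0.90638 = 1.7434
n_f = 1/1.7434 = 0.5736

0.574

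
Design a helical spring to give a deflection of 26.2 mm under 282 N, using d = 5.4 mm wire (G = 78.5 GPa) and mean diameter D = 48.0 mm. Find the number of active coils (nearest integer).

Required rate k = F/δ = 282/26.2 = 10.763 N/mm
N_a = Gd⁴/(8D³k) = (78.5×10³ × 5.4⁴)/(8 × 48.0³ × 10.763)
    = 6.6749e+07 / 9.52273e+06 = 7.009 → 7 coils

7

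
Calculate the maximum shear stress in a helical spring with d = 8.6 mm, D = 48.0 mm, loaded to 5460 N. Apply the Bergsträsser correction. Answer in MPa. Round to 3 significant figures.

Spring index C = D/d = 48.0/8.6 = 5.5814
K_B = (4C+2)/(4C−3) = 24.326/19.326 = 1.2587
τ₀ = 8FD/(πd³) = 8·5460·48.0/(π·8.6³) = 2.09664e+06/1998.2 = 1049.2 MPa
τ_max = K·τ₀ = 1.2587 × 1049.2 = 1320.7 MPa

1320 MPa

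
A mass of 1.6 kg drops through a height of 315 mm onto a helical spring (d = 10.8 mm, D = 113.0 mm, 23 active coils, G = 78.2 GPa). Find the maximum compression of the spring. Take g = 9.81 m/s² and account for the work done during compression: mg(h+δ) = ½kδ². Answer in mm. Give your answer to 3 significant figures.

53.7 mm

k = Gd⁴/(8D³N_a) = (78.2×10³)(10.8⁴)/(8·113.0³·23) = 4.0073 N/mm
W = mg = 1.6 × 9.81 = 15.696 N
½kδ² − Wδ − Wh = 0 → δ = (W + √(W² + 2kWh))/k
δ = (15.696 + √(246.36 + 39625.8))/4.0073 = (15.696 + 199.68)/4.0073 = 53.746 mm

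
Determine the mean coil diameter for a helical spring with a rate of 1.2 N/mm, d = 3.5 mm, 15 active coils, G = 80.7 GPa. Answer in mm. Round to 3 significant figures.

43.8 mm

D = (Gd⁴/(8N_a·k))^(1/3) = (80.7×10³·3.5⁴/(8·15·1.2))^(1/3)
  = (84097.5)^(1/3) = 43.8121 mm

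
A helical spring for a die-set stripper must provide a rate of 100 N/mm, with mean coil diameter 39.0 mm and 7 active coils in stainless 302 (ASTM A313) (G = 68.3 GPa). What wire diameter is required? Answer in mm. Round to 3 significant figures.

d = (8D³N_a·k / G)^(1/4) = (8·39.0³·7·100 / (68.3×10³))^0.25
  = (4863.6)^0.25 = 8.3510 mm

8.35 mm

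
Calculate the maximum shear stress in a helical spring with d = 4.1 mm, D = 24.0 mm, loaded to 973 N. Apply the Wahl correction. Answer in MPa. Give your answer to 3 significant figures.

Spring index C = D/d = 24.0/4.1 = 5.8537
K_W = (4C−1)/(4C−4) + 0.615/C = 22.415/19.415 + 0.1051 = 1.2596
τ₀ = 8FD/(πd³) = 8·973·24.0/(π·4.1³) = 186816/216.52 = 862.8 MPa
τ_max = K·τ₀ = 1.2596 × 862.8 = 1086.8 MPa

1090 MPa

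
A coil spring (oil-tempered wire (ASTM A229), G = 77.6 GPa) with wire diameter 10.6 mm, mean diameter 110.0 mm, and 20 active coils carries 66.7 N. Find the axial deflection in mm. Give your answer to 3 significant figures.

14.5 mm

k = Gd⁴/(8D³N_a) = (77.6×10³)(10.6⁴)/(8·110.0³·20) = 4.6003 N/mm
δ = F/k = 66.7 / 4.6003 = 14.499 mm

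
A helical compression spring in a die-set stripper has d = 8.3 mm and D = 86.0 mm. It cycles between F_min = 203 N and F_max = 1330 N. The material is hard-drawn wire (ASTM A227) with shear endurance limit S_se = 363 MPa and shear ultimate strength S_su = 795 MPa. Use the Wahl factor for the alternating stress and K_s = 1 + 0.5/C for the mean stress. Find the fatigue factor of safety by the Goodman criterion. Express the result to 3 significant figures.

C = D/d = 86.0/8.3 = 10.3614; K_W = (4C−1)/(4C−4)+0.615/C = 1.1395; K_s = 1+0.5/C = 1.0483
F_a = (F_max−F_min)/2 = 563.5 N; F_m = (F_max+F_min)/2 = 766.5 N
τ_a = K_W·8F_aD/(πd³) = 1.1395 × 215.82 = 245.92 MPa
τ_m = K_s·8F_mD/(πd³) = 1.0483 × 293.57 = 307.74 MPa
Goodman: 1/n_f = τ_a/S_se + τ_m/S_su = 245.92/363 + 307.74/795 = 0.67748 + 0.38709 = 1.0646
n_f = 1/1.0646 = 0.9393

0.939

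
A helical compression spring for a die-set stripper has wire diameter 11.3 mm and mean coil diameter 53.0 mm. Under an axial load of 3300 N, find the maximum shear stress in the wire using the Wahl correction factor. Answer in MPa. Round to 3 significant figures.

412 MPa

Spring index C = D/d = 53.0/11.3 = 4.6903
K_W = (4C−1)/(4C−4) + 0.615/C = 17.761/14.761 + 0.1311 = 1.3344
τ₀ = 8FD/(πd³) = 8·3300·53.0/(π·11.3³) = 1.3992e+06/4533 = 308.67 MPa
τ_max = K·τ₀ = 1.3344 × 308.67 = 411.88 MPa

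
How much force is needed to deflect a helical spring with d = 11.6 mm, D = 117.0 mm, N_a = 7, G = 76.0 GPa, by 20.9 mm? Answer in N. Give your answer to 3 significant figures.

321 N

k = Gd⁴/(8D³N_a) = (76.0×10³)(11.6⁴)/(8·117.0³·7) = 15.343 N/mm
F = k·δ = 15.343 × 20.9 = 320.66 N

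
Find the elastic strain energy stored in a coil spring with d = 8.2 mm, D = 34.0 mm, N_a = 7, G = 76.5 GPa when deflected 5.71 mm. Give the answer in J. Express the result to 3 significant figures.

2.56 J

k = Gd⁴/(8D³N_a) = (76.5×10³)(8.2⁴)/(8·34.0³·7) = 157.14 N/mm
U = ½kδ² = 0.5 × 157.14 × 5.71² = 2561.7 N·mm = 2.5617 J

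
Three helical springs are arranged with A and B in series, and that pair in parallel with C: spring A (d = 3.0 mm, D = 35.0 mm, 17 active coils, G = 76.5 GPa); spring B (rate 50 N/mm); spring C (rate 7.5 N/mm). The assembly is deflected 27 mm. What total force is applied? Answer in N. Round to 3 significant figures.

231 N

k_A = Gd⁴/(8D³N_a) = (76.5×10³)(3.0⁴)/(8·35.0³·17) = 1.0627 N/mm
Springs A,B series: k_AB = 1/(1/1.0627+1/50) = 1.0406 N/mm; parallel with C: k_eq = 1.0406+7.5 = 8.5406 N/mm
F = k_eq·δ = 8.5406·27 = 230.6 N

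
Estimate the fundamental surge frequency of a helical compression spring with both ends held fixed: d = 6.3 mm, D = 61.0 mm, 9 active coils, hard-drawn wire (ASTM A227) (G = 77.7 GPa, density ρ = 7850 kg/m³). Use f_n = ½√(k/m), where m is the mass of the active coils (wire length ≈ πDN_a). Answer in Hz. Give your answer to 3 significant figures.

k = Gd⁴/(8D³N_a) = (77.7×10³)(6.3⁴)/(8·61.0³·9) = 7.4896 N/mm = 7489.6 N/m
Wire length L = πDN_a = π·61.0·9 = 1724.7 mm
m = ρ·(πd²/4)·L = 7850 × 31.172×10⁻⁶ m² × 1.7247 m = 0.42205 kg
f_n = ½√(k/m) = 0.5·√(7489.6/0.42205) = 0.5·√(17746) = 66.607 Hz

66.6 Hz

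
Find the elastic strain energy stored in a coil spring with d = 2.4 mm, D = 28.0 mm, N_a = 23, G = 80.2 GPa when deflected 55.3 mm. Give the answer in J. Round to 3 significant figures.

k = Gd⁴/(8D³N_a) = (80.2×10³)(2.4⁴)/(8·28.0³·23) = 0.65876 N/mm
U = ½kδ² = 0.5 × 0.65876 × 55.3² = 1007.3 N·mm = 1.0073 J

1.01 J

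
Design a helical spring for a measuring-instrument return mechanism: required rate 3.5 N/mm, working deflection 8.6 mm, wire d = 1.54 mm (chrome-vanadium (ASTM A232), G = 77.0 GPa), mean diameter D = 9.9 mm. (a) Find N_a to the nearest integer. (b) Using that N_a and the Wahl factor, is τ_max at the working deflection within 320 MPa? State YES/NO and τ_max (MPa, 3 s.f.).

N_a = Gd⁴/(8D³k) = (77.0×10³)(1.54⁴)/(8·9.9³·3.5) = 15.94 → N_a = 16
Actual rate k = Gd⁴/(8D³·16) = 3.487 N/mm
Working load F = kδ = 3.487·8.6 = 29.989 N
C = 9.9/1.54 = 6.4286; K_W = (4C−1)/(4C−4)+0.615/C = 1.2338
τ_max = K_W·8FD/(πd³) = 1.2338·207 = 255.4 MPa
τ_max ≤ 320 MPa → acceptable

(a) 16 coils; (b) YES, τ_max = 255 MPa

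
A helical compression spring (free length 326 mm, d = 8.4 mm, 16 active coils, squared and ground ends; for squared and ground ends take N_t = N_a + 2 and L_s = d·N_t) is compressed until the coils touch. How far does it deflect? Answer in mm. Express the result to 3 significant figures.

175 mm

N_t = 18; L_s = 8.4·18 = 151.2 mm
δ_solid = L₀ − L_s = 326 − 151.2 = 174.8 mm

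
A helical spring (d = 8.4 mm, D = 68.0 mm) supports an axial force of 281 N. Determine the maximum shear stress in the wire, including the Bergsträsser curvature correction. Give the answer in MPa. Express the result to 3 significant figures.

96.1 MPa

Spring index C = D/d = 68.0/8.4 = 8.0952
K_B = (4C+2)/(4C−3) = 34.381/29.381 = 1.1702
τ₀ = 8FD/(πd³) = 8·281·68.0/(π·8.4³) = 152864/1862 = 82.095 MPa
τ_max = K·τ₀ = 1.1702 × 82.095 = 96.066 MPa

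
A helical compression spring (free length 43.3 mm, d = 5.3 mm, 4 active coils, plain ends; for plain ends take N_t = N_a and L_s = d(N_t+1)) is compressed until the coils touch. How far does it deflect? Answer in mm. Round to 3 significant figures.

16.8 mm

N_t = 4; L_s = 5.3·5 = 26.5 mm
δ_solid = L₀ − L_s = 43.3 − 26.5 = 16.8 mm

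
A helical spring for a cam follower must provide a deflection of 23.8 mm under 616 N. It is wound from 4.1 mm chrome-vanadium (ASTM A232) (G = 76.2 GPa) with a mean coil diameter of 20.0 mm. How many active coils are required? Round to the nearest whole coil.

13

Required rate k = F/δ = 616/23.8 = 25.882 N/mm
N_a = Gd⁴/(8D³k) = (76.2×10³ × 4.1⁴)/(8 × 20.0³ × 25.882)
    = 2.15323e+07 / 1.65647e+06 = 13 → 13 coils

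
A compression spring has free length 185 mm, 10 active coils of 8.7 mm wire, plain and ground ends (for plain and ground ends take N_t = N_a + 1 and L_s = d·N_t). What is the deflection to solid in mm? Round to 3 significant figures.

89.3 mm

N_t = 11; L_s = 8.7·11 = 95.7 mm
δ_solid = L₀ − L_s = 185 − 95.7 = 89.3 mm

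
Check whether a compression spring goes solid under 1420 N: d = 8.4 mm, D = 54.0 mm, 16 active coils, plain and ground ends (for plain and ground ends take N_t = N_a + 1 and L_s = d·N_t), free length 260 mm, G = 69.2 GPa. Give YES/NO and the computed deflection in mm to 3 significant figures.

NO, δ = 83.1 mm

k = Gd⁴/(8D³N_a) = (69.2×10³)(8.4⁴)/(8·54.0³·16) = 17.094 N/mm
N_t = 17; L_s = 8.4·17 = 142.8 mm; δ_solid = L₀ − L_s = 260 − 142.8 = 117.2 mm
δ = F/k = 1420/17.094 = 83.072 mm
δ < δ_solid → spring does not go solid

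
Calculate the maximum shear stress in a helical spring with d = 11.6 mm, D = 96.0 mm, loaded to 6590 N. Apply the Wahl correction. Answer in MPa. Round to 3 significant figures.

Spring index C = D/d = 96.0/11.6 = 8.2759
K_W = (4C−1)/(4C−4) + 0.615/C = 32.103/29.103 + 0.0743 = 1.1774
τ₀ = 8FD/(πd³) = 8·6590·96.0/(π·11.6³) = 5.06112e+06/4903.7 = 1032.1 MPa
τ_max = K·τ₀ = 1.1774 × 1032.1 = 1215.2 MPa

1220 MPa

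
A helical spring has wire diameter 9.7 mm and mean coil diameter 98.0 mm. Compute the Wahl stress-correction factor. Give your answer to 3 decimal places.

C = D/d = 98.0/9.7 = 10.1031
K_W = (4C−1)/(4C−4) + 0.615/C = 39.412/36.412 + 0.0609 = 1.1433

1.143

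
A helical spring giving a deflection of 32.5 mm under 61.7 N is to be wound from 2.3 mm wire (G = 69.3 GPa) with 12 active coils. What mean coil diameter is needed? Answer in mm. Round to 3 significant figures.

22.0 mm

Required rate k = F/δ = 61.7/32.5 = 1.8985 N/mm
D = (Gd⁴/(8N_a·k))^(1/3) = (69.3×10³·2.3⁴/(8·12·1.8985))^(1/3)
  = (10640.7)^(1/3) = 21.9950 mm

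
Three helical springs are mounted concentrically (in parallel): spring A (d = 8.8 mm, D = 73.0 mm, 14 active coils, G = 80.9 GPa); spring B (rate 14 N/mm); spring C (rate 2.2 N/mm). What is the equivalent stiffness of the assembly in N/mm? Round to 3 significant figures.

27.3 N/mm

k_A = Gd⁴/(8D³N_a) = (80.9×10³)(8.8⁴)/(8·73.0³·14) = 11.135 N/mm
Parallel: k_eq = 11.135 + 14 + 2.2 = 27.335 N/mm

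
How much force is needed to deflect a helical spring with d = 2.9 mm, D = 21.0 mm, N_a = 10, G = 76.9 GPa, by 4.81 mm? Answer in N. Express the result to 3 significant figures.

k = Gd⁴/(8D³N_a) = (76.9×10³)(2.9⁴)/(8·21.0³·10) = 7.3413 N/mm
F = k·δ = 7.3413 × 4.81 = 35.311 N

35.3 N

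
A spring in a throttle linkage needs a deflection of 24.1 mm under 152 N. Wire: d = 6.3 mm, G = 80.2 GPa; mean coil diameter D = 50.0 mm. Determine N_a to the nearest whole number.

Required rate k = F/δ = 152/24.1 = 6.3071 N/mm
N_a = Gd⁴/(8D³k) = (80.2×10³ × 6.3⁴)/(8 × 50.0³ × 6.3071)
    = 1.26339e+08 / 6.30705e+06 = 20.03 → 20 coils

20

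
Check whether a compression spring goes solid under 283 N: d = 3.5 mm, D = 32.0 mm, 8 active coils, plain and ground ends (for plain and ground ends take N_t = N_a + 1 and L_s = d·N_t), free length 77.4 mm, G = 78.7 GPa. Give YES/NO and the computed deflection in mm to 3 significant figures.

YES, δ = 50.3 mm

k = Gd⁴/(8D³N_a) = (78.7×10³)(3.5⁴)/(8·32.0³·8) = 5.6314 N/mm
N_t = 9; L_s = 3.5·9 = 31.5 mm; δ_solid = L₀ − L_s = 77.4 − 31.5 = 45.9 mm
δ = F/k = 283/5.6314 = 50.254 mm
δ ≥ δ_solid → spring goes solid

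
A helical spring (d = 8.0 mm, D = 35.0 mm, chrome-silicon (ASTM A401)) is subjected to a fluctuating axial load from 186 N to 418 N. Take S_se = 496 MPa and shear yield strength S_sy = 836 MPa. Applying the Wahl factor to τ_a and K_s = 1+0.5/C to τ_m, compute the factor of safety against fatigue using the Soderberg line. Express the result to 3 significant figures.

C = D/d = 35.0/8.0 = 4.3750; K_W = (4C−1)/(4C−4)+0.615/C = 1.3628; K_s = 1+0.5/C = 1.1143
F_a = (F_max−F_min)/2 = 116 N; F_m = (F_max+F_min)/2 = 302 N
τ_a = K_W·8F_aD/(πd³) = 1.3628 × 20.193 = 27.519 MPa
τ_m = K_s·8F_mD/(πd³) = 1.1143 × 52.571 = 58.579 MPa
Soderberg: 1/n_f = τ_a/S_se + τ_m/S_sy = 27.519/496 + 58.579/836 = 0.05548 + 0.07007 = 0.12555
n_f = 1/0.12555 = 7.965

7.96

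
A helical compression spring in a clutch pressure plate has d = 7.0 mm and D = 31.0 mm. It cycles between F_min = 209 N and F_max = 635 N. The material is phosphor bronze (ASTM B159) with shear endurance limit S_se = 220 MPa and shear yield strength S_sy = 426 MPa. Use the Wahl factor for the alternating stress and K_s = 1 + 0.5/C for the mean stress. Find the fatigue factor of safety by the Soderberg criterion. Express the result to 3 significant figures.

1.80

C = D/d = 31.0/7.0 = 4.4286; K_W = (4C−1)/(4C−4)+0.615/C = 1.3576; K_s = 1+0.5/C = 1.1129
F_a = (F_max−F_min)/2 = 213 N; F_m = (F_max+F_min)/2 = 422 N
τ_a = K_W·8F_aD/(πd³) = 1.3576 × 49.022 = 66.553 MPa
τ_m = K_s·8F_mD/(πd³) = 1.1129 × 97.123 = 108.09 MPa
Soderberg: 1/n_f = τ_a/S_se + τ_m/S_sy = 66.553/220 + 108.09/426 = 0.30251 + 0.25373 = 0.55624
n_f = 1/0.55624 = 1.798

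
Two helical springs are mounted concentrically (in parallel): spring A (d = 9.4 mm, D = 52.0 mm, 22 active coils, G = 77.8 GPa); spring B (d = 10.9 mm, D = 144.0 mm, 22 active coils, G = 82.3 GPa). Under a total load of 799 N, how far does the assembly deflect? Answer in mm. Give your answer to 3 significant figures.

k_A = Gd⁴/(8D³N_a) = (77.8×10³)(9.4⁴)/(8·52.0³·22) = 24.545 N/mm
k_B = Gd⁴/(8D³N_a) = (82.3×10³)(10.9⁴)/(8·144.0³·22) = 2.2106 N/mm
Parallel: k_eq = 24.545 + 2.2106 = 26.756 N/mm
δ = F/k_eq = 799/26.756 = 29.863 mm

29.9 mm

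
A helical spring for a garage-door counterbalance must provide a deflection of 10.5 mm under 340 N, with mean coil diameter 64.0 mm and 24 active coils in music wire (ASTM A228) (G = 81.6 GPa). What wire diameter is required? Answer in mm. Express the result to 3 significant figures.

11.9 mm

Required rate k = F/δ = 340/10.5 = 32.381 N/mm
d = (8D³N_a·k / G)^(1/4) = (8·64.0³·24·32.381 / (81.6×10³))^0.25
  = (19973)^0.25 = 11.8880 mm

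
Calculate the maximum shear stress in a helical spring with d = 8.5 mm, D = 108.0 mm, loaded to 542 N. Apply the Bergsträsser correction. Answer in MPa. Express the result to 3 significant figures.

Spring index C = D/d = 108.0/8.5 = 12.7059
K_B = (4C+2)/(4C−3) = 52.824/47.824 = 1.1046
τ₀ = 8FD/(πd³) = 8·542·108.0/(π·8.5³) = 468288/1929.3 = 242.72 MPa
τ_max = K·τ₀ = 1.1046 × 242.72 = 268.1 MPa

268 MPa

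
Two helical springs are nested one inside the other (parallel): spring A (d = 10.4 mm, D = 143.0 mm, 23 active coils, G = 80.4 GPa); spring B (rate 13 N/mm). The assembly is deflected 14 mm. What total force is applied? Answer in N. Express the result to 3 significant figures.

206 N

k_A = Gd⁴/(8D³N_a) = (80.4×10³)(10.4⁴)/(8·143.0³·23) = 1.7481 N/mm
Parallel: k_eq = 1.7481 + 13 = 14.748 N/mm
F = k_eq·δ = 14.748·14 = 206.47 N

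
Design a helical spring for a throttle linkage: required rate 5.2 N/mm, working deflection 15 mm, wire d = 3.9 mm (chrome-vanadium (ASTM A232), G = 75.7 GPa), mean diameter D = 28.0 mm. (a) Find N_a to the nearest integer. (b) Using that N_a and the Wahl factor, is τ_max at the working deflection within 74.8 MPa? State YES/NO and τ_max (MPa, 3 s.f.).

(a) 19 coils; (b) NO, τ_max = 114 MPa

N_a = Gd⁴/(8D³k) = (75.7×10³)(3.9⁴)/(8·28.0³·5.2) = 19.18 → N_a = 19
Actual rate k = Gd⁴/(8D³·19) = 5.2485 N/mm
Working load F = kδ = 5.2485·15 = 78.728 N
C = 28.0/3.9 = 7.1795; K_W = (4C−1)/(4C−4)+0.615/C = 1.2070
τ_max = K_W·8FD/(πd³) = 1.2070·94.631 = 114.22 MPa
τ_max > 74.8 MPa → exceeds allowable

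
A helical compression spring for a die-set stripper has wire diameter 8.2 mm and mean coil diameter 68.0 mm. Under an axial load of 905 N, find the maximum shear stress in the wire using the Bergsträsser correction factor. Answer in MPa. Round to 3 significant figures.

331 MPa

Spring index C = D/d = 68.0/8.2 = 8.2927
K_B = (4C+2)/(4C−3) = 35.171/30.171 = 1.1657
τ₀ = 8FD/(πd³) = 8·905·68.0/(π·8.2³) = 492320/1732.2 = 284.22 MPa
τ_max = K·τ₀ = 1.1657 × 284.22 = 331.32 MPa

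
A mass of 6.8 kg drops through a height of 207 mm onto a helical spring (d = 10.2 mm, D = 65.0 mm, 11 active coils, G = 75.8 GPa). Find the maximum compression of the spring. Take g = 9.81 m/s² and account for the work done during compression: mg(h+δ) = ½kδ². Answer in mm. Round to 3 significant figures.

30.6 mm

k = Gd⁴/(8D³N_a) = (75.8×10³)(10.2⁴)/(8·65.0³·11) = 33.951 N/mm
W = mg = 6.8 × 9.81 = 66.708 N
½kδ² − Wδ − Wh = 0 → δ = (W + √(W² + 2kWh))/k
δ = (66.708 + √(4450 + 937617))/33.951 = (66.708 + 970.6)/33.951 = 30.554 mm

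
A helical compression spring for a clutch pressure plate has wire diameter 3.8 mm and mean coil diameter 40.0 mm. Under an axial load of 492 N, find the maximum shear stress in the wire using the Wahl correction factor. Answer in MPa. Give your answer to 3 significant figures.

Spring index C = D/d = 40.0/3.8 = 10.5263
K_W = (4C−1)/(4C−4) + 0.615/C = 41.105/38.105 + 0.0584 = 1.1372
τ₀ = 8FD/(πd³) = 8·492·40.0/(π·3.8³) = 157440/172.39 = 913.3 MPa
τ_max = K·τ₀ = 1.1372 × 913.3 = 1038.6 MPa

1040 MPa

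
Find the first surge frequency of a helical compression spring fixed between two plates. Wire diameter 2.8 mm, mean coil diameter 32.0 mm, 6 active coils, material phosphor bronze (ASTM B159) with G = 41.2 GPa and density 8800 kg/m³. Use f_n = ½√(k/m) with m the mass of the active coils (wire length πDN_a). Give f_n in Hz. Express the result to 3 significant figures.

111 Hz

k = Gd⁴/(8D³N_a) = (41.2×10³)(2.8⁴)/(8·32.0³·6) = 1.61 N/mm = 1610 N/m
Wire length L = πDN_a = π·32.0·6 = 603.19 mm
m = ρ·(πd²/4)·L = 8800 × 6.1575×10⁻⁶ m² × 0.60319 m = 0.032684 kg
f_n = ½√(k/m) = 0.5·√(1610/0.032684) = 0.5·√(49260) = 110.97 Hz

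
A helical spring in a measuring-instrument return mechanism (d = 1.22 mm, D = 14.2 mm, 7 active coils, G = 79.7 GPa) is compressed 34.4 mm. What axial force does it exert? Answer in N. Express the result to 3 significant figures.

37.9 N

k = Gd⁴/(8D³N_a) = (79.7×10³)(1.22⁴)/(8·14.2³·7) = 1.1011 N/mm
F = k·δ = 1.1011 × 34.4 = 37.879 N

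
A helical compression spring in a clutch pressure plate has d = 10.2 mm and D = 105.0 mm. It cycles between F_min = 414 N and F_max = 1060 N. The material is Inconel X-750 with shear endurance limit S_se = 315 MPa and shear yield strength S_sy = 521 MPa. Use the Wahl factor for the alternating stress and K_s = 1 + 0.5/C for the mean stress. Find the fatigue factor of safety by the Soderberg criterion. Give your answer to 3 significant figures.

C = D/d = 105.0/10.2 = 10.2941; K_W = (4C−1)/(4C−4)+0.615/C = 1.1404; K_s = 1+0.5/C = 1.0486
F_a = (F_max−F_min)/2 = 323 N; F_m = (F_max+F_min)/2 = 737 N
τ_a = K_W·8F_aD/(πd³) = 1.1404 × 81.383 = 92.812 MPa
τ_m = K_s·8F_mD/(πd³) = 1.0486 × 185.69 = 194.71 MPa
Soderberg: 1/n_f = τ_a/S_se + τ_m/S_sy = 92.812/315 + 194.71/521 = 0.29464 + 0.37373 = 0.66837
n_f = 1/0.66837 = 1.496

1.50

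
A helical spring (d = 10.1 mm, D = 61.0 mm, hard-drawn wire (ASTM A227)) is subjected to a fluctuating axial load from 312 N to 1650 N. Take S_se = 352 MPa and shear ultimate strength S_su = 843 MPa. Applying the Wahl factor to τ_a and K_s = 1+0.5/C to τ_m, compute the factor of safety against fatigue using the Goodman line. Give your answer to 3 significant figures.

1.82

C = D/d = 61.0/10.1 = 6.0396; K_W = (4C−1)/(4C−4)+0.615/C = 1.2506; K_s = 1+0.5/C = 1.0828
F_a = (F_max−F_min)/2 = 669 N; F_m = (F_max+F_min)/2 = 981 N
τ_a = K_W·8F_aD/(πd³) = 1.2506 × 100.86 = 126.14 MPa
τ_m = K_s·8F_mD/(πd³) = 1.0828 × 147.9 = 160.15 MPa
Goodman: 1/n_f = τ_a/S_se + τ_m/S_su = 126.14/352 + 160.15/843 = 0.35836 + 0.18997 = 0.54834
n_f = 1/0.54834 = 1.824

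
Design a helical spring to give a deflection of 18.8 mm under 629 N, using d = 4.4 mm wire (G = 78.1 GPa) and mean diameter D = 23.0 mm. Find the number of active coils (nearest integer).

9

Required rate k = F/δ = 629/18.8 = 33.457 N/mm
N_a = Gd⁴/(8D³k) = (78.1×10³ × 4.4⁴)/(8 × 23.0³ × 33.457)
    = 2.92726e+07 / 3.25661e+06 = 8.989 → 9 coils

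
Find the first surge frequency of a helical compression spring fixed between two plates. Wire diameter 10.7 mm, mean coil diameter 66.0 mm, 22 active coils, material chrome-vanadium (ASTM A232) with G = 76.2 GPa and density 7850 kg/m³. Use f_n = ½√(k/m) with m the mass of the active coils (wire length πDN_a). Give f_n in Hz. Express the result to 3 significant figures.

k = Gd⁴/(8D³N_a) = (76.2×10³)(10.7⁴)/(8·66.0³·22) = 19.74 N/mm = 19740 N/m
Wire length L = πDN_a = π·66.0·22 = 4561.6 mm
m = ρ·(πd²/4)·L = 7850 × 89.92×10⁻⁶ m² × 4.5616 m = 3.2199 kg
f_n = ½√(k/m) = 0.5·√(19740/3.2199) = 0.5·√(6130.6) = 39.149 Hz

39.1 Hz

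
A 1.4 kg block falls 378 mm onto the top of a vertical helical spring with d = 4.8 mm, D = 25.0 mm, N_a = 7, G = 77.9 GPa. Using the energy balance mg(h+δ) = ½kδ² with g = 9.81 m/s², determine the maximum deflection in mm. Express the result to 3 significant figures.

k = Gd⁴/(8D³N_a) = (77.9×10³)(4.8⁴)/(8·25.0³·7) = 47.26 N/mm
W = mg = 1.4 × 9.81 = 13.734 N
½kδ² − Wδ − Wh = 0 → δ = (W + √(W² + 2kWh))/k
δ = (13.734 + √(188.62 + 490697))/47.26 = (13.734 + 700.63)/47.26 = 15.116 mm

15.1 mm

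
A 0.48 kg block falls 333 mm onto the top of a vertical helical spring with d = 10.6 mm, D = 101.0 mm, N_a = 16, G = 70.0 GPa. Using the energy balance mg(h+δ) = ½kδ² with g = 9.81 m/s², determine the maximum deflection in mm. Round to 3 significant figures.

k = Gd⁴/(8D³N_a) = (70.0×10³)(10.6⁴)/(8·101.0³·16) = 6.7011 N/mm
W = mg = 0.48 × 9.81 = 4.7088 N
½kδ² − Wδ − Wh = 0 → δ = (W + √(W² + 2kWh))/k
δ = (4.7088 + √(22.173 + 21015.1))/6.7011 = (4.7088 + 145.04)/6.7011 = 22.347 mm

22.3 mm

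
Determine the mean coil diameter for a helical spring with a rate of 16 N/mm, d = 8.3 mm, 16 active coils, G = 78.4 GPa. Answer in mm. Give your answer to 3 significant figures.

D = (Gd⁴/(8N_a·k))^(1/3) = (78.4×10³·8.3⁴/(8·16·16))^(1/3)
  = (181676)^(1/3) = 56.6369 mm

56.6 mm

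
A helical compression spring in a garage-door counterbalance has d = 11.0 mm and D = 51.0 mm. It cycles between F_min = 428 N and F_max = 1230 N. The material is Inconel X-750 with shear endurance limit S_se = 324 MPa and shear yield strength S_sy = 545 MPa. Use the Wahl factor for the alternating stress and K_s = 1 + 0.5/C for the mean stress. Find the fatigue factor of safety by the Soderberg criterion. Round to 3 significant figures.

3.07

C = D/d = 51.0/11.0 = 4.6364; K_W = (4C−1)/(4C−4)+0.615/C = 1.3389; K_s = 1+0.5/C = 1.1078
F_a = (F_max−F_min)/2 = 401 N; F_m = (F_max+F_min)/2 = 829 N
τ_a = K_W·8F_aD/(πd³) = 1.3389 × 39.127 = 52.387 MPa
τ_m = K_s·8F_mD/(πd³) = 1.1078 × 80.888 = 89.612 MPa
Soderberg: 1/n_f = τ_a/S_se + τ_m/S_sy = 52.387/324 + 89.612/545 = 0.16169 + 0.16443 = 0.32611
n_f = 1/0.32611 = 3.066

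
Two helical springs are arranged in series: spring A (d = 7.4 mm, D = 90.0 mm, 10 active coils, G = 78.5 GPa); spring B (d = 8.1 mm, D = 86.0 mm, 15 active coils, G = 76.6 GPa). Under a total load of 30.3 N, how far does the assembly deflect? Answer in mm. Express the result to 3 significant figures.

k_A = Gd⁴/(8D³N_a) = (78.5×10³)(7.4⁴)/(8·90.0³·10) = 4.0363 N/mm
k_B = Gd⁴/(8D³N_a) = (76.6×10³)(8.1⁴)/(8·86.0³·15) = 4.3201 N/mm
Series: 1/k_eq = 1/4.0363 + 1/4.3201 = 0.47923; k_eq = 2.0867 N/mm
δ = F/k_eq = 30.3/2.0867 = 14.521 mm

14.5 mm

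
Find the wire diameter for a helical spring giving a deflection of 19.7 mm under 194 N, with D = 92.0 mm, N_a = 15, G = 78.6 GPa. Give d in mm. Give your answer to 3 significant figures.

10.4 mm

Required rate k = F/δ = 194/19.7 = 9.8477 N/mm
d = (8D³N_a·k / G)^(1/4) = (8·92.0³·15·9.8477 / (78.6×10³))^0.25
  = (11707)^0.25 = 10.4019 mm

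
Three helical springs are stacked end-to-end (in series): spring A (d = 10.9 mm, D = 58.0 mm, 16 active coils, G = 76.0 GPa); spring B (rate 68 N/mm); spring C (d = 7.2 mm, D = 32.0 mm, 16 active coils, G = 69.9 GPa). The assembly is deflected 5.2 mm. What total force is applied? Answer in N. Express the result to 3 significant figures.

86.2 N

k_A = Gd⁴/(8D³N_a) = (76.0×10³)(10.9⁴)/(8·58.0³·16) = 42.956 N/mm
k_C = Gd⁴/(8D³N_a) = (69.9×10³)(7.2⁴)/(8·32.0³·16) = 44.787 N/mm
Series: 1/k_eq = 1/42.956 + 1/68 + 1/44.787 = 0.060314; k_eq = 16.58 N/mm
F = k_eq·δ = 16.58·5.2 = 86.216 N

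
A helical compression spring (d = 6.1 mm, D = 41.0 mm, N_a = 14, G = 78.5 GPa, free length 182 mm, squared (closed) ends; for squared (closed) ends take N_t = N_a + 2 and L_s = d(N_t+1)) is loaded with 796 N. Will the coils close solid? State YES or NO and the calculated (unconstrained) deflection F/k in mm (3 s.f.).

k = Gd⁴/(8D³N_a) = (78.5×10³)(6.1⁴)/(8·41.0³·14) = 14.081 N/mm
N_t = 16; L_s = 6.1·17 = 103.7 mm; δ_solid = L₀ − L_s = 182 − 103.7 = 78.3 mm
δ = F/k = 796/14.081 = 56.532 mm
δ < δ_solid → spring does not go solid

NO, δ = 56.5 mm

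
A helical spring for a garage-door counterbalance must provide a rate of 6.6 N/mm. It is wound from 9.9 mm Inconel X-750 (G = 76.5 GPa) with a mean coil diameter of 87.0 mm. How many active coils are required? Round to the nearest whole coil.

N_a = Gd⁴/(8D³k) = (76.5×10³ × 9.9⁴)/(8 × 87.0³ × 6.6)
    = 7.34856e+08 / 3.4769e+07 = 21.14 → 21 coils

21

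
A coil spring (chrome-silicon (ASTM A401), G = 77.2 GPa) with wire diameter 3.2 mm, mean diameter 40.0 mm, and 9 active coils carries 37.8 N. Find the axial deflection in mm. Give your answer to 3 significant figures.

21.5 mm

k = Gd⁴/(8D³N_a) = (77.2×10³)(3.2⁴)/(8·40.0³·9) = 1.7567 N/mm
δ = F/k = 37.8 / 1.7567 = 21.517 mm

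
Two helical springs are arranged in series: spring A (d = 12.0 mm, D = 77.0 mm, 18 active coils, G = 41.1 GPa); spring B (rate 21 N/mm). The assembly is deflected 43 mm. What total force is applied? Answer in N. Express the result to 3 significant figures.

345 N

k_A = Gd⁴/(8D³N_a) = (41.1×10³)(12.0⁴)/(8·77.0³·18) = 12.964 N/mm
Series: 1/k_eq = 1/12.964 + 1/21 = 0.12476; k_eq = 8.0156 N/mm
F = k_eq·δ = 8.0156·43 = 344.67 N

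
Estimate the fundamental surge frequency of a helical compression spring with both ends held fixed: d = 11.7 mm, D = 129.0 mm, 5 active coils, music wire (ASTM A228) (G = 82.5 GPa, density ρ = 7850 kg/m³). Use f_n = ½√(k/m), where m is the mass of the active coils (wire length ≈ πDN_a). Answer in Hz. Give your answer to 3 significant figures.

51.3 Hz

k = Gd⁴/(8D³N_a) = (82.5×10³)(11.7⁴)/(8·129.0³·5) = 18.004 N/mm = 18004 N/m
Wire length L = πDN_a = π·129.0·5 = 2026.3 mm
m = ρ·(πd²/4)·L = 7850 × 107.51×10⁻⁶ m² × 2.0263 m = 1.7102 kg
f_n = ½√(k/m) = 0.5·√(18004/1.7102) = 0.5·√(10528) = 51.302 Hz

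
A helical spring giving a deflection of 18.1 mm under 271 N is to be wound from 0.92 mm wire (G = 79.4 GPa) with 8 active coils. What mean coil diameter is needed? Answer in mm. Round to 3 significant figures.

Required rate k = F/δ = 271/18.1 = 14.972 N/mm
D = (Gd⁴/(8N_a·k))^(1/3) = (79.4×10³·0.92⁴/(8·8·14.972))^(1/3)
  = (59.361)^(1/3) = 3.9009 mm

3.90 mm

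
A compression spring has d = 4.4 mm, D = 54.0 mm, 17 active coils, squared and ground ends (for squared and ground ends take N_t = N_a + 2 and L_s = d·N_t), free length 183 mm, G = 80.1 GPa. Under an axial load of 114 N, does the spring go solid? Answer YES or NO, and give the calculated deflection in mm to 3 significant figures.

NO, δ = 81.3 mm

k = Gd⁴/(8D³N_a) = (80.1×10³)(4.4⁴)/(8·54.0³·17) = 1.4019 N/mm
N_t = 19; L_s = 4.4·19 = 83.6 mm; δ_solid = L₀ − L_s = 183 − 83.6 = 99.4 mm
δ = F/k = 114/1.4019 = 81.317 mm
δ < δ_solid → spring does not go solid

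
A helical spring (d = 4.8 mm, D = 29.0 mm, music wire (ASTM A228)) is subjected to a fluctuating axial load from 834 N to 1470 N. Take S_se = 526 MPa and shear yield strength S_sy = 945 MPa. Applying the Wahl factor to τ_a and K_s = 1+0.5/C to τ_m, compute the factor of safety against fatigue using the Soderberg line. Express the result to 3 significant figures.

C = D/d = 29.0/4.8 = 6.0417; K_W = (4C−1)/(4C−4)+0.615/C = 1.2506; K_s = 1+0.5/C = 1.0828
F_a = (F_max−F_min)/2 = 318 N; F_m = (F_max+F_min)/2 = 1152 N
τ_a = K_W·8F_aD/(πd³) = 1.2506 × 212.34 = 265.55 MPa
τ_m = K_s·8F_mD/(πd³) = 1.0828 × 769.25 = 832.91 MPa
Soderberg: 1/n_f = τ_a/S_se + τ_m/S_sy = 265.55/526 + 832.91/945 = 0.50484 + 0.88139 = 1.3862
n_f = 1/1.3862 = 0.7214

0.721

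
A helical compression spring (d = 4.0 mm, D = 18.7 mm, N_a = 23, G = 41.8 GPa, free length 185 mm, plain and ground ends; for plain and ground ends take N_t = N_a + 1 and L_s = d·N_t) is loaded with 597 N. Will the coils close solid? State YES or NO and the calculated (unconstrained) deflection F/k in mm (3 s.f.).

k = Gd⁴/(8D³N_a) = (41.8×10³)(4.0⁴)/(8·18.7³·23) = 8.8935 N/mm
N_t = 24; L_s = 4.0·24 = 96 mm; δ_solid = L₀ − L_s = 185 − 96 = 89 mm
δ = F/k = 597/8.8935 = 67.128 mm
δ < δ_solid → spring does not go solid

NO, δ = 67.1 mm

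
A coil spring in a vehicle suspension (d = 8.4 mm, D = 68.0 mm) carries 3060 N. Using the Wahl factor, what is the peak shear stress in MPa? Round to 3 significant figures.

Spring index C = D/d = 68.0/8.4 = 8.0952
K_W = (4C−1)/(4C−4) + 0.615/C = 31.381/28.381 + 0.0760 = 1.1817
τ₀ = 8FD/(πd³) = 8·3060·68.0/(π·8.4³) = 1.66464e+06/1862 = 893.99 MPa
τ_max = K·τ₀ = 1.1817 × 893.99 = 1056.4 MPa

1060 MPa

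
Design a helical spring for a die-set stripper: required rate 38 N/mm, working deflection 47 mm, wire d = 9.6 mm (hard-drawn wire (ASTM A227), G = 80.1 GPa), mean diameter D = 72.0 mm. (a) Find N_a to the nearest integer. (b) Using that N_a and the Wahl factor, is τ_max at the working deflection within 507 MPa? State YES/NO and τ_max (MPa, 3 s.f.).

(a) 6 coils; (b) YES, τ_max = 443 MPa

N_a = Gd⁴/(8D³k) = (80.1×10³)(9.6⁴)/(8·72.0³·38) = 5.996 → N_a = 6
Actual rate k = Gd⁴/(8D³·6) = 37.973 N/mm
Working load F = kδ = 37.973·47 = 1784.7 N
C = 72.0/9.6 = 7.5000; K_W = (4C−1)/(4C−4)+0.615/C = 1.1974
τ_max = K_W·8FD/(πd³) = 1.1974·369.86 = 442.86 MPa
τ_max ≤ 507 MPa → acceptable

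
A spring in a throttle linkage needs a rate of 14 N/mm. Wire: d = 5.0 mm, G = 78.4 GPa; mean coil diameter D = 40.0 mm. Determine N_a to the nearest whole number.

N_a = Gd⁴/(8D³k) = (78.4×10³ × 5.0⁴)/(8 × 40.0³ × 14)
    = 4.9e+07 / 7.168e+06 = 6.836 → 7 coils

7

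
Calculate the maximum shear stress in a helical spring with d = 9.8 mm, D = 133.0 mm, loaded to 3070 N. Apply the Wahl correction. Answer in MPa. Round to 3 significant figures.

Spring index C = D/d = 133.0/9.8 = 13.5714
K_W = (4C−1)/(4C−4) + 0.615/C = 53.286/50.286 + 0.0453 = 1.1050
τ₀ = 8FD/(πd³) = 8·3070·133.0/(π·9.8³) = 3.26648e+06/2956.8 = 1104.7 MPa
τ_max = K·τ₀ = 1.1050 × 1104.7 = 1220.7 MPa

1220 MPa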